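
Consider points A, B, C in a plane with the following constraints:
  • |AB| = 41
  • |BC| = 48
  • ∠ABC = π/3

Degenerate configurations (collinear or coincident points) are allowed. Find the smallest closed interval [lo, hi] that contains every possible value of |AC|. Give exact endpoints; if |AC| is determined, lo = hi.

|AC| = √(2017)  (≈ 44.9110)

|AB| ∈ {41}
|BC| ∈ {48}
|AC| ∈ {√(2017)}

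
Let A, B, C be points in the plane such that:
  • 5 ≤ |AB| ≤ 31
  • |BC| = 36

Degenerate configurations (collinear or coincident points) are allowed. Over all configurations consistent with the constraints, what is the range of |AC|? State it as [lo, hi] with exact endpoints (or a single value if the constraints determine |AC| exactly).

|AB| ∈ [5, 31]
|BC| ∈ {36}
|AC| ∈ [5, 67]

|AC| ∈ [5, 67]  (≈ [5.0000, 67.0000])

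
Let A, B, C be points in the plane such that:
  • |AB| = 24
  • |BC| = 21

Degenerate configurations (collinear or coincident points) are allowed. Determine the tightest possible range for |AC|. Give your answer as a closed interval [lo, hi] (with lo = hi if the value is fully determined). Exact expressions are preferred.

|AB| ∈ {24}
|BC| ∈ {21}
|AC| ∈ [3, 45]

|AC| ∈ [3, 45]  (≈ [3.0000, 45.0000])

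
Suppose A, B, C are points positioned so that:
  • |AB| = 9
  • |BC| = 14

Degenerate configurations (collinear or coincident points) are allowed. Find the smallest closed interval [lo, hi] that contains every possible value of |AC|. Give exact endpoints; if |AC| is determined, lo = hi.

|AB| ∈ {9}
|BC| ∈ {14}
|AC| ∈ [5, 23]

|AC| ∈ [5, 23]  (≈ [5.0000, 23.0000])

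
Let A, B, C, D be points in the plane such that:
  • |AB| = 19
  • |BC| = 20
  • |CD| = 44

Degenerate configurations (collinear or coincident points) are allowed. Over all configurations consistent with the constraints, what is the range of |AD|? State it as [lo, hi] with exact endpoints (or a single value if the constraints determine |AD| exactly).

|AB| ∈ {19}
|BC| ∈ {20}
|CD| ∈ {44}
|AC| ∈ [1, 39]
|BD| ∈ [24, 64]
|AD| ∈ [5, 83]

|AD| ∈ [5, 83]  (≈ [5.0000, 83.0000])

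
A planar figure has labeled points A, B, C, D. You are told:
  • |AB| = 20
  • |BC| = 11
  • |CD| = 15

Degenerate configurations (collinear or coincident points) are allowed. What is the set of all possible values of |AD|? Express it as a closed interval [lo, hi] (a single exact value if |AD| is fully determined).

|AB| ∈ {20}
|BC| ∈ {11}
|CD| ∈ {15}
|AC| ∈ [9, 31]
|BD| ∈ [4, 26]
|AD| ∈ [0, 46]

|AD| ∈ [0, 46]  (≈ [0.0000, 46.0000])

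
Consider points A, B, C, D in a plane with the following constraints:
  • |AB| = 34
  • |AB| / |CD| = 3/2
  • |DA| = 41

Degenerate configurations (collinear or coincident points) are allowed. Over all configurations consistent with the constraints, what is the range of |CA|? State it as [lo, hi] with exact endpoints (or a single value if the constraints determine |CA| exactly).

|CA| ∈ [55/3, 191/3]  (≈ [18.3333, 63.6667])

|AB| ∈ {34}
|AD| ∈ {41}
|CD| ∈ {68/3}
|BD| ∈ [7, 75]
|AC| ∈ [55/3, 191/3]
|BC| ∈ [0, 293/3]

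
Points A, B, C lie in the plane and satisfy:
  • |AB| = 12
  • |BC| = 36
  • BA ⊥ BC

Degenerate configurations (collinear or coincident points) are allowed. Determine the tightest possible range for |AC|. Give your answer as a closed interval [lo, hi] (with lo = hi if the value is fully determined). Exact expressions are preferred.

|AB| ∈ {12}
|BC| ∈ {36}
|AC| ∈ {12·√(10)}

|AC| = 12·√(10)  (≈ 37.9473)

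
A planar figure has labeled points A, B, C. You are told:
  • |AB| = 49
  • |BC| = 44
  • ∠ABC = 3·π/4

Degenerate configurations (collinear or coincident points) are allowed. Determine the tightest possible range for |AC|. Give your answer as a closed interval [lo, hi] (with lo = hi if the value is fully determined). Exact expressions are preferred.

|AB| ∈ {49}
|BC| ∈ {44}
|AC| ∈ {√(2156·√(2) + 4337)}

|AC| = √(2156·√(2) + 4337)  (≈ 85.9421)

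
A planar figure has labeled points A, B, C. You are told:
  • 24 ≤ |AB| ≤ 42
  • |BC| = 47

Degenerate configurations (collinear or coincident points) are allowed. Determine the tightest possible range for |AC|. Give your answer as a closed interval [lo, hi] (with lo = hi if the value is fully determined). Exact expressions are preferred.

|AB| ∈ [24, 42]
|BC| ∈ {47}
|AC| ∈ [5, 89]

|AC| ∈ [5, 89]  (≈ [5.0000, 89.0000])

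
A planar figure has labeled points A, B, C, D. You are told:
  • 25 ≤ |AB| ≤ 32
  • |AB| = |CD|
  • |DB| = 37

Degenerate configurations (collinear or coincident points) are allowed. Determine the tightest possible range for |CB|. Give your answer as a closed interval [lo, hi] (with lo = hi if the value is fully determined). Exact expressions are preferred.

|AB| ∈ [25, 32]
|BD| ∈ {37}
|CD| ∈ [25, 32]
|AD| ∈ [5, 69]
|BC| ∈ [5, 69]
|AC| ∈ [0, 101]

|CB| ∈ [5, 69]  (≈ [5.0000, 69.0000])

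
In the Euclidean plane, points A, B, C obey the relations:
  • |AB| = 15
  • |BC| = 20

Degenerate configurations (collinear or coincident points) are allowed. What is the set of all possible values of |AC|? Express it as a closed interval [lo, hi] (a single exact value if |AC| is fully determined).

|AC| ∈ [5, 35]  (≈ [5.0000, 35.0000])

|AB| ∈ {15}
|BC| ∈ {20}
|AC| ∈ [5, 35]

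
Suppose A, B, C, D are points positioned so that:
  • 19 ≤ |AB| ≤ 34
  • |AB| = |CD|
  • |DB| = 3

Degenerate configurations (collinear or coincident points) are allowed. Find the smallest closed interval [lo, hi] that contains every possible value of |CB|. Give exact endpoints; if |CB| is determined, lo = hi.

|CB| ∈ [16, 37]  (≈ [16.0000, 37.0000])

|AB| ∈ [19, 34]
|BD| ∈ {3}
|CD| ∈ [19, 34]
|AD| ∈ [16, 37]
|BC| ∈ [16, 37]
|AC| ∈ [0, 71]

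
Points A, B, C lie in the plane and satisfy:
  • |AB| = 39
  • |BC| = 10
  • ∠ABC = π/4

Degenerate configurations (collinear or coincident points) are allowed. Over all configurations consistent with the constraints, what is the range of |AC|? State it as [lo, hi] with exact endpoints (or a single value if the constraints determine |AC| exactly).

|AC| = √(1621 - 390·√(2))  (≈ 32.7025)

|AB| ∈ {39}
|BC| ∈ {10}
|AC| ∈ {√(1621 - 390·√(2))}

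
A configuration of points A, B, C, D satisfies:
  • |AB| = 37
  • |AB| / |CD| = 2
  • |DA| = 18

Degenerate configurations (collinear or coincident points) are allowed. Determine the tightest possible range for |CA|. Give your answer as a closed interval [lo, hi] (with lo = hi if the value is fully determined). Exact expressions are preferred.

|AB| ∈ {37}
|AD| ∈ {18}
|CD| ∈ {37/2}
|BD| ∈ [19, 55]
|AC| ∈ [1/2, 73/2]
|BC| ∈ [1/2, 147/2]

|CA| ∈ [1/2, 73/2]  (≈ [0.5000, 36.5000])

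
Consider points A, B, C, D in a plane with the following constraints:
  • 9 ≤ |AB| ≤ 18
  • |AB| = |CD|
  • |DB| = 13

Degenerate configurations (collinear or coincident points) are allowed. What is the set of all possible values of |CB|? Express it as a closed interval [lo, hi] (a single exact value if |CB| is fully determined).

|AB| ∈ [9, 18]
|BD| ∈ {13}
|CD| ∈ [9, 18]
|AD| ∈ [0, 31]
|BC| ∈ [0, 31]
|AC| ∈ [0, 49]

|CB| ∈ [0, 31]  (≈ [0.0000, 31.0000])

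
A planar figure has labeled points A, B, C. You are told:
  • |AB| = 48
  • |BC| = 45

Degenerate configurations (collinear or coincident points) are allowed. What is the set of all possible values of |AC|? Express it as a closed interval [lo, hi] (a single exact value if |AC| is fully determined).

|AB| ∈ {48}
|BC| ∈ {45}
|AC| ∈ [3, 93]

|AC| ∈ [3, 93]  (≈ [3.0000, 93.0000])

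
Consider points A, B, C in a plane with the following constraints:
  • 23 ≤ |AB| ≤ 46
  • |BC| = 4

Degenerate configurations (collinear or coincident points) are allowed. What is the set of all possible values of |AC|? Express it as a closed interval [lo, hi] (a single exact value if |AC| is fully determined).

|AC| ∈ [19, 50]  (≈ [19.0000, 50.0000])

|AB| ∈ [23, 46]
|BC| ∈ {4}
|AC| ∈ [19, 50]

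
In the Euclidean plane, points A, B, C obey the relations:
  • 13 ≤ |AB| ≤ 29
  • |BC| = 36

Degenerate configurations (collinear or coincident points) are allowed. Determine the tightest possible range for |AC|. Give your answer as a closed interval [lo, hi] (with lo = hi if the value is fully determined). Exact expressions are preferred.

|AC| ∈ [7, 65]  (≈ [7.0000, 65.0000])

|AB| ∈ [13, 29]
|BC| ∈ {36}
|AC| ∈ [7, 65]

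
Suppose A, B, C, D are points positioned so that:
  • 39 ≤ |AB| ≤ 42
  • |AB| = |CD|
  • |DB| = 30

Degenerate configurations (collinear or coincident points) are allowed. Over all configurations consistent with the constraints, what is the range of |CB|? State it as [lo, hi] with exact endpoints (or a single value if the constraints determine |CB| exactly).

|AB| ∈ [39, 42]
|BD| ∈ {30}
|CD| ∈ [39, 42]
|AD| ∈ [9, 72]
|BC| ∈ [9, 72]
|AC| ∈ [0, 114]

|CB| ∈ [9, 72]  (≈ [9.0000, 72.0000])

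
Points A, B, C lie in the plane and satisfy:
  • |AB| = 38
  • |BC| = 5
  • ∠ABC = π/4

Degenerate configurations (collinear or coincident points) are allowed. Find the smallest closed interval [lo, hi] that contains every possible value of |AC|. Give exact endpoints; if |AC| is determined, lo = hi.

|AB| ∈ {38}
|BC| ∈ {5}
|AC| ∈ {√(1469 - 190·√(2))}

|AC| = √(1469 - 190·√(2))  (≈ 34.6453)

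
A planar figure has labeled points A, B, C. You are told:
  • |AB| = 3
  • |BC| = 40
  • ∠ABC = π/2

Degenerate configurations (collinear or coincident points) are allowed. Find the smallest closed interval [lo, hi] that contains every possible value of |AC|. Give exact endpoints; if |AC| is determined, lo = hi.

|AB| ∈ {3}
|BC| ∈ {40}
|AC| ∈ {√(1609)}

|AC| = √(1609)  (≈ 40.1123)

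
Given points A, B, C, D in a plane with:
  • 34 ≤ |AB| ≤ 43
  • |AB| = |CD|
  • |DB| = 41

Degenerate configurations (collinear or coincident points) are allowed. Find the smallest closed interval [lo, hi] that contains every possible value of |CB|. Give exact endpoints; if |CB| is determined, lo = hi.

|AB| ∈ [34, 43]
|BD| ∈ {41}
|CD| ∈ [34, 43]
|AD| ∈ [0, 84]
|BC| ∈ [0, 84]
|AC| ∈ [0, 127]

|CB| ∈ [0, 84]  (≈ [0.0000, 84.0000])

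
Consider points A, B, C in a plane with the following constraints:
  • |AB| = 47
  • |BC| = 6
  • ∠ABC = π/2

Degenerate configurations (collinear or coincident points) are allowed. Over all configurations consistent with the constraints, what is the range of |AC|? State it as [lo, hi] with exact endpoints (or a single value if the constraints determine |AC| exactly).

|AB| ∈ {47}
|BC| ∈ {6}
|AC| ∈ {√(2245)}

|AC| = √(2245)  (≈ 47.3814)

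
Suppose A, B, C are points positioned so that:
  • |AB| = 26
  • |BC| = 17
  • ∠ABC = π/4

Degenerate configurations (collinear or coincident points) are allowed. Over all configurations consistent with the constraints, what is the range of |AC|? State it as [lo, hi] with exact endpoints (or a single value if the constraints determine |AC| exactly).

|AB| ∈ {26}
|BC| ∈ {17}
|AC| ∈ {√(965 - 442·√(2))}

|AC| = √(965 - 442·√(2))  (≈ 18.4369)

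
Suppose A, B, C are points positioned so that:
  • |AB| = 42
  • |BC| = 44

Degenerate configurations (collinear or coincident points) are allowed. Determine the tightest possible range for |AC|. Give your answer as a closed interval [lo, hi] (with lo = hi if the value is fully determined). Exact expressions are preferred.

|AC| ∈ [2, 86]  (≈ [2.0000, 86.0000])

|AB| ∈ {42}
|BC| ∈ {44}
|AC| ∈ [2, 86]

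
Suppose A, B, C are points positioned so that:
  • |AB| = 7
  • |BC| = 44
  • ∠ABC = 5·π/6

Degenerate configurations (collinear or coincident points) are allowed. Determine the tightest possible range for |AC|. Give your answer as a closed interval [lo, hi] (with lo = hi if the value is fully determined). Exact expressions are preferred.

|AB| ∈ {7}
|BC| ∈ {44}
|AC| ∈ {√(308·√(3) + 1985)}

|AC| = √(308·√(3) + 1985)  (≈ 50.1844)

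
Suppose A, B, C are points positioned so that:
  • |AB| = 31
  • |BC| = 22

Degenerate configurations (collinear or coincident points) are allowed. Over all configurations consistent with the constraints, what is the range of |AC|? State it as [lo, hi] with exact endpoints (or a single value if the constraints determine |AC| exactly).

|AC| ∈ [9, 53]  (≈ [9.0000, 53.0000])

|AB| ∈ {31}
|BC| ∈ {22}
|AC| ∈ [9, 53]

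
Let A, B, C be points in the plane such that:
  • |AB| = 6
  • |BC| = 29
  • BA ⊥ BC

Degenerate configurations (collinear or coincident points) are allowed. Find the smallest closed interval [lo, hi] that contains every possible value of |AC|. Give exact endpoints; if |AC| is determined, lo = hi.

|AC| = √(877)  (≈ 29.6142)

|AB| ∈ {6}
|BC| ∈ {29}
|AC| ∈ {√(877)}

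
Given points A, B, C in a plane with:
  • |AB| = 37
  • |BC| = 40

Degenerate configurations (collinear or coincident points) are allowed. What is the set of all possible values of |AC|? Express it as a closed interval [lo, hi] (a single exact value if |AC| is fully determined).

|AB| ∈ {37}
|BC| ∈ {40}
|AC| ∈ [3, 77]

|AC| ∈ [3, 77]  (≈ [3.0000, 77.0000])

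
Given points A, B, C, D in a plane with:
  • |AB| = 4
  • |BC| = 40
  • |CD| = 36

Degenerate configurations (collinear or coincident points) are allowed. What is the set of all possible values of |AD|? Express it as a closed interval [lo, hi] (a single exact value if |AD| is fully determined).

|AB| ∈ {4}
|BC| ∈ {40}
|CD| ∈ {36}
|AC| ∈ [36, 44]
|BD| ∈ [4, 76]
|AD| ∈ [0, 80]

|AD| ∈ [0, 80]  (≈ [0.0000, 80.0000])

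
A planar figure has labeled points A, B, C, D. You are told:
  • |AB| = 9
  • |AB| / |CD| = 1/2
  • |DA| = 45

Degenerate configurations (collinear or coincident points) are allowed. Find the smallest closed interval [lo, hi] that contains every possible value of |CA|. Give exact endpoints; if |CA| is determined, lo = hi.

|AB| ∈ {9}
|AD| ∈ {45}
|CD| ∈ {18}
|BD| ∈ [36, 54]
|AC| ∈ [27, 63]
|BC| ∈ [18, 72]

|CA| ∈ [27, 63]  (≈ [27.0000, 63.0000])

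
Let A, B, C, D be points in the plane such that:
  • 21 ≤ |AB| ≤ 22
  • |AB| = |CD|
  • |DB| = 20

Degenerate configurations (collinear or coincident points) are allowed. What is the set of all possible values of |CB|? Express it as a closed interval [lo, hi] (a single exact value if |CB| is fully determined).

|AB| ∈ [21, 22]
|BD| ∈ {20}
|CD| ∈ [21, 22]
|AD| ∈ [1, 42]
|BC| ∈ [1, 42]
|AC| ∈ [0, 64]

|CB| ∈ [1, 42]  (≈ [1.0000, 42.0000])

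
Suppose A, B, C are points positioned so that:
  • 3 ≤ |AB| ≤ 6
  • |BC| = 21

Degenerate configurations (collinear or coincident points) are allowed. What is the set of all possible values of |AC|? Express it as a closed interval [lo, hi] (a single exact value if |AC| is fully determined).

|AB| ∈ [3, 6]
|BC| ∈ {21}
|AC| ∈ [15, 27]

|AC| ∈ [15, 27]  (≈ [15.0000, 27.0000])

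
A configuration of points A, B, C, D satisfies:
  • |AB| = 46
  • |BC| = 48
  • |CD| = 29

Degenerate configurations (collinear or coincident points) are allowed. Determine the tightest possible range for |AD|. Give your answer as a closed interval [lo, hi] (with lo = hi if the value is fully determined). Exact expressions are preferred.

|AB| ∈ {46}
|BC| ∈ {48}
|CD| ∈ {29}
|AC| ∈ [2, 94]
|BD| ∈ [19, 77]
|AD| ∈ [0, 123]

|AD| ∈ [0, 123]  (≈ [0.0000, 123.0000])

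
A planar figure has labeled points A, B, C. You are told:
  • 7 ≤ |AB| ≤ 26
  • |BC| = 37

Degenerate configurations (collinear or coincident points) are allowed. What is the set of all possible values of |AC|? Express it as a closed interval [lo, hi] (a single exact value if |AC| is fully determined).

|AC| ∈ [11, 63]  (≈ [11.0000, 63.0000])

|AB| ∈ [7, 26]
|BC| ∈ {37}
|AC| ∈ [11, 63]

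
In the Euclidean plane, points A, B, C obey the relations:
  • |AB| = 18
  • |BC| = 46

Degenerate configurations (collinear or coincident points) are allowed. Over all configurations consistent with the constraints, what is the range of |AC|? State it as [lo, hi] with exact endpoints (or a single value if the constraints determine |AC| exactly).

|AC| ∈ [28, 64]  (≈ [28.0000, 64.0000])

|AB| ∈ {18}
|BC| ∈ {46}
|AC| ∈ [28, 64]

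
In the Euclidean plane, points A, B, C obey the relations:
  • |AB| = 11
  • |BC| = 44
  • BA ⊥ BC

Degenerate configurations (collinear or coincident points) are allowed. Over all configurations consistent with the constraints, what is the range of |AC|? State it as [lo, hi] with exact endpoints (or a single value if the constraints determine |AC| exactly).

|AB| ∈ {11}
|BC| ∈ {44}
|AC| ∈ {11·√(17)}

|AC| = 11·√(17)  (≈ 45.3542)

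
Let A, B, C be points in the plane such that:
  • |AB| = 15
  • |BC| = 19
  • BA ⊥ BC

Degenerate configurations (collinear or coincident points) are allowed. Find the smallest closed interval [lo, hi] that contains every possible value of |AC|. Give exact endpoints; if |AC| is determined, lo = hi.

|AC| = √(586)  (≈ 24.2074)

|AB| ∈ {15}
|BC| ∈ {19}
|AC| ∈ {√(586)}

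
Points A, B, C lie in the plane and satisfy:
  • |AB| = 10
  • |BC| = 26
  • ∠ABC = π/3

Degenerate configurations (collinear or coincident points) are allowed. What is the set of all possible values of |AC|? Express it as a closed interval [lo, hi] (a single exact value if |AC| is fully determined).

|AC| = 2·√(129)  (≈ 22.7156)

|AB| ∈ {10}
|BC| ∈ {26}
|AC| ∈ {2·√(129)}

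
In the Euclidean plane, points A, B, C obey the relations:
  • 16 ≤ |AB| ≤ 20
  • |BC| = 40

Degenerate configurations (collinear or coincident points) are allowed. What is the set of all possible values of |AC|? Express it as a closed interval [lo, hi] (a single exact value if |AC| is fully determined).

|AB| ∈ [16, 20]
|BC| ∈ {40}
|AC| ∈ [20, 60]

|AC| ∈ [20, 60]  (≈ [20.0000, 60.0000])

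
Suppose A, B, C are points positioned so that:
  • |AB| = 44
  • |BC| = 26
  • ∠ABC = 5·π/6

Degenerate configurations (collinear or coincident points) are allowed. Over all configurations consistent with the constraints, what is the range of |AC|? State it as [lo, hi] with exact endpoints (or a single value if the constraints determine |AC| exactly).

|AC| = 2·√(286·√(3) + 653)  (≈ 67.7751)

|AB| ∈ {44}
|BC| ∈ {26}
|AC| ∈ {2·√(286·√(3) + 653)}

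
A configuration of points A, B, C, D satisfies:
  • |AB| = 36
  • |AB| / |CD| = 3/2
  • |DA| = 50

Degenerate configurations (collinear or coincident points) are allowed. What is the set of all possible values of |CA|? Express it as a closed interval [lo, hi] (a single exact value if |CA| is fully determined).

|AB| ∈ {36}
|AD| ∈ {50}
|CD| ∈ {24}
|BD| ∈ [14, 86]
|AC| ∈ [26, 74]
|BC| ∈ [0, 110]

|CA| ∈ [26, 74]  (≈ [26.0000, 74.0000])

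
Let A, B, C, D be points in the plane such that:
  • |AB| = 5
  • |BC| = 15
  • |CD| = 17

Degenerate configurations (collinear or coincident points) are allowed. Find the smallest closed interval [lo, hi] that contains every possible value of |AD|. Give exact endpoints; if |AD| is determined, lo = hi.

|AD| ∈ [0, 37]  (≈ [0.0000, 37.0000])

|AB| ∈ {5}
|BC| ∈ {15}
|CD| ∈ {17}
|AC| ∈ [10, 20]
|BD| ∈ [2, 32]
|AD| ∈ [0, 37]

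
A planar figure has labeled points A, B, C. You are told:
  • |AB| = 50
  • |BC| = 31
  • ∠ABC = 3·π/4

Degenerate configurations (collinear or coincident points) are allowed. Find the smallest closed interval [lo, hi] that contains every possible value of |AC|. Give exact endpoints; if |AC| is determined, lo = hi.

|AB| ∈ {50}
|BC| ∈ {31}
|AC| ∈ {√(1550·√(2) + 3461)}

|AC| = √(1550·√(2) + 3461)  (≈ 75.1866)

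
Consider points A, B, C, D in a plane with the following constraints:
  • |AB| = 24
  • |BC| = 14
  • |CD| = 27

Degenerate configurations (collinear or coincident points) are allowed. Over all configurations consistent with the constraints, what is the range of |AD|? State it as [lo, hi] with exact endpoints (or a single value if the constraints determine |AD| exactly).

|AB| ∈ {24}
|BC| ∈ {14}
|CD| ∈ {27}
|AC| ∈ [10, 38]
|BD| ∈ [13, 41]
|AD| ∈ [0, 65]

|AD| ∈ [0, 65]  (≈ [0.0000, 65.0000])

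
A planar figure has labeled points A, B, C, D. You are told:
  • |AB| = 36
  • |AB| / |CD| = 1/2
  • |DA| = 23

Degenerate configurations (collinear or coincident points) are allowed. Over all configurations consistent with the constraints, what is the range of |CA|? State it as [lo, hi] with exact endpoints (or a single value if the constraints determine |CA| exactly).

|AB| ∈ {36}
|AD| ∈ {23}
|CD| ∈ {72}
|BD| ∈ [13, 59]
|AC| ∈ [49, 95]
|BC| ∈ [13, 131]

|CA| ∈ [49, 95]  (≈ [49.0000, 95.0000])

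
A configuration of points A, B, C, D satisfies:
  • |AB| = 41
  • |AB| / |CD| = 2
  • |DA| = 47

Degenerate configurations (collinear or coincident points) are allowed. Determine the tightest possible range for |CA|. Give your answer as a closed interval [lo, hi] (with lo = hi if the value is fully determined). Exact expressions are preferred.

|CA| ∈ [53/2, 135/2]  (≈ [26.5000, 67.5000])

|AB| ∈ {41}
|AD| ∈ {47}
|CD| ∈ {41/2}
|BD| ∈ [6, 88]
|AC| ∈ [53/2, 135/2]
|BC| ∈ [0, 217/2]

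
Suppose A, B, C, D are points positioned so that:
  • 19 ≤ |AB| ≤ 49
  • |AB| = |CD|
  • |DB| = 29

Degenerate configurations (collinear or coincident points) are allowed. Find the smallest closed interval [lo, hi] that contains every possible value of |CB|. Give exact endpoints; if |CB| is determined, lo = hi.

|CB| ∈ [0, 78]  (≈ [0.0000, 78.0000])

|AB| ∈ [19, 49]
|BD| ∈ {29}
|CD| ∈ [19, 49]
|AD| ∈ [0, 78]
|BC| ∈ [0, 78]
|AC| ∈ [0, 127]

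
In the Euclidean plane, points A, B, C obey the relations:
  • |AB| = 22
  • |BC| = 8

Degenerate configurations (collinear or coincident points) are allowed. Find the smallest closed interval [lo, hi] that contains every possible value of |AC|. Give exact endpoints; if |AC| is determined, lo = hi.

|AB| ∈ {22}
|BC| ∈ {8}
|AC| ∈ [14, 30]

|AC| ∈ [14, 30]  (≈ [14.0000, 30.0000])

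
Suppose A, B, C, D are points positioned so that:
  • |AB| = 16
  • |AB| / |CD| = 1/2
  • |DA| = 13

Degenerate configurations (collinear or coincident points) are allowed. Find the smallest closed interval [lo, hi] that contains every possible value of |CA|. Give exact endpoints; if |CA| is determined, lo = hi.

|CA| ∈ [19, 45]  (≈ [19.0000, 45.0000])

|AB| ∈ {16}
|AD| ∈ {13}
|CD| ∈ {32}
|BD| ∈ [3, 29]
|AC| ∈ [19, 45]
|BC| ∈ [3, 61]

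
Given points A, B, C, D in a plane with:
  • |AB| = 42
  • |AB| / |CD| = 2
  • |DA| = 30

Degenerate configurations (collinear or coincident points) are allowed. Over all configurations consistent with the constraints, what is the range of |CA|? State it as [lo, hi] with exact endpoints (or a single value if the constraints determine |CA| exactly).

|AB| ∈ {42}
|AD| ∈ {30}
|CD| ∈ {21}
|BD| ∈ [12, 72]
|AC| ∈ [9, 51]
|BC| ∈ [0, 93]

|CA| ∈ [9, 51]  (≈ [9.0000, 51.0000])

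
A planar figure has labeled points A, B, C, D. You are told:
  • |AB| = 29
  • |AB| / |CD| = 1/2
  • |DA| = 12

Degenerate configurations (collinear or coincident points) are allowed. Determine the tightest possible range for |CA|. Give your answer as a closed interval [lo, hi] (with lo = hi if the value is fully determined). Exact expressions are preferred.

|CA| ∈ [46, 70]  (≈ [46.0000, 70.0000])

|AB| ∈ {29}
|AD| ∈ {12}
|CD| ∈ {58}
|BD| ∈ [17, 41]
|AC| ∈ [46, 70]
|BC| ∈ [17, 99]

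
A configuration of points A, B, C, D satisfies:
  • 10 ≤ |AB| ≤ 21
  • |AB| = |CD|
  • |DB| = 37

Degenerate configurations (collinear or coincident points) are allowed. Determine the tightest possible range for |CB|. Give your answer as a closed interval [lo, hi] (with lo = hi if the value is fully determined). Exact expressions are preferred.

|CB| ∈ [16, 58]  (≈ [16.0000, 58.0000])

|AB| ∈ [10, 21]
|BD| ∈ {37}
|CD| ∈ [10, 21]
|AD| ∈ [16, 58]
|BC| ∈ [16, 58]
|AC| ∈ [0, 79]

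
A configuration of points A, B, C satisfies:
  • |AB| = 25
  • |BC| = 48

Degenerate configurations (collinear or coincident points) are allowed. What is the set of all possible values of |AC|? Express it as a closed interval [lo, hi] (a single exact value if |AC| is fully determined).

|AB| ∈ {25}
|BC| ∈ {48}
|AC| ∈ [23, 73]

|AC| ∈ [23, 73]  (≈ [23.0000, 73.0000])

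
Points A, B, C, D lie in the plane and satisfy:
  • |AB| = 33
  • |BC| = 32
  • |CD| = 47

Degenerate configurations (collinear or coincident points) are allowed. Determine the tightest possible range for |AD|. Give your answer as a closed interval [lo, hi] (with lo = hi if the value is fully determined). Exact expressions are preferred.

|AB| ∈ {33}
|BC| ∈ {32}
|CD| ∈ {47}
|AC| ∈ [1, 65]
|BD| ∈ [15, 79]
|AD| ∈ [0, 112]

|AD| ∈ [0, 112]  (≈ [0.0000, 112.0000])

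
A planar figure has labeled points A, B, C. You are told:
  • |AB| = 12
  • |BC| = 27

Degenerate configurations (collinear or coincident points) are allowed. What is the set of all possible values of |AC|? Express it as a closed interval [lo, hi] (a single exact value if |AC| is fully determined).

|AC| ∈ [15, 39]  (≈ [15.0000, 39.0000])

|AB| ∈ {12}
|BC| ∈ {27}
|AC| ∈ [15, 39]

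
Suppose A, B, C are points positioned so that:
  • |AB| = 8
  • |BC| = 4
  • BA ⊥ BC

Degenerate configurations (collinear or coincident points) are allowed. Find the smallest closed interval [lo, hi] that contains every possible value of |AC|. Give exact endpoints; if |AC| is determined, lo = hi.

|AC| = 4·√(5)  (≈ 8.9443)

|AB| ∈ {8}
|BC| ∈ {4}
|AC| ∈ {4·√(5)}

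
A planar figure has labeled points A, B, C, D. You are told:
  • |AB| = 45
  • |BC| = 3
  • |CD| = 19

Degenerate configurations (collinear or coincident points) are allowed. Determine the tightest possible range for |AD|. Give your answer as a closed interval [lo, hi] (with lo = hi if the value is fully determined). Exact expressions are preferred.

|AD| ∈ [23, 67]  (≈ [23.0000, 67.0000])

|AB| ∈ {45}
|BC| ∈ {3}
|CD| ∈ {19}
|AC| ∈ [42, 48]
|BD| ∈ [16, 22]
|AD| ∈ [23, 67]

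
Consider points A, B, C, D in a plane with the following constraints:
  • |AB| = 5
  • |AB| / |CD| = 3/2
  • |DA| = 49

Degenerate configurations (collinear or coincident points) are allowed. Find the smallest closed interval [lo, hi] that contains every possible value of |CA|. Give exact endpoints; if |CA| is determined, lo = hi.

|AB| ∈ {5}
|AD| ∈ {49}
|CD| ∈ {10/3}
|BD| ∈ [44, 54]
|AC| ∈ [137/3, 157/3]
|BC| ∈ [122/3, 172/3]

|CA| ∈ [137/3, 157/3]  (≈ [45.6667, 52.3333])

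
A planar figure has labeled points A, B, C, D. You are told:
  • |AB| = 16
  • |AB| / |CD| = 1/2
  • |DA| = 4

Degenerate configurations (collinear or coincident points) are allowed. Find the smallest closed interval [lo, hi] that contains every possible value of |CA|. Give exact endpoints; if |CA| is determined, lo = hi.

|CA| ∈ [28, 36]  (≈ [28.0000, 36.0000])

|AB| ∈ {16}
|AD| ∈ {4}
|CD| ∈ {32}
|BD| ∈ [12, 20]
|AC| ∈ [28, 36]
|BC| ∈ [12, 52]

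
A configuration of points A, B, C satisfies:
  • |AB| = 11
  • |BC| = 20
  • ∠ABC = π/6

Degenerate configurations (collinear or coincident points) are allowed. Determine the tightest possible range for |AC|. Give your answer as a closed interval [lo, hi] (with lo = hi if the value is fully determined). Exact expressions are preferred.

|AC| = √(521 - 220·√(3))  (≈ 11.8300)

|AB| ∈ {11}
|BC| ∈ {20}
|AC| ∈ {√(521 - 220·√(3))}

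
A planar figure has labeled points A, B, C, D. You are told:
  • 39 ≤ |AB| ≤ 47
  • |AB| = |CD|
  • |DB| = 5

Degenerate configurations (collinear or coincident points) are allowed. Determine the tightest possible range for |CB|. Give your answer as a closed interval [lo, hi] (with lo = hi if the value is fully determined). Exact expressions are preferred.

|CB| ∈ [34, 52]  (≈ [34.0000, 52.0000])

|AB| ∈ [39, 47]
|BD| ∈ {5}
|CD| ∈ [39, 47]
|AD| ∈ [34, 52]
|BC| ∈ [34, 52]
|AC| ∈ [0, 99]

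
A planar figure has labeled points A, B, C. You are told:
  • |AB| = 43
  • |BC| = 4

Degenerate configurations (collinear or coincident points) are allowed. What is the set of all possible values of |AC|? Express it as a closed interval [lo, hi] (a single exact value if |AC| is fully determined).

|AB| ∈ {43}
|BC| ∈ {4}
|AC| ∈ [39, 47]

|AC| ∈ [39, 47]  (≈ [39.0000, 47.0000])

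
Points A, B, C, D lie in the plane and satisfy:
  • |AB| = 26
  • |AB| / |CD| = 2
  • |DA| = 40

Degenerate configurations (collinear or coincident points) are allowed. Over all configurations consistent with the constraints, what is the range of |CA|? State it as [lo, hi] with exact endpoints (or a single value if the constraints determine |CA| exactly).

|AB| ∈ {26}
|AD| ∈ {40}
|CD| ∈ {13}
|BD| ∈ [14, 66]
|AC| ∈ [27, 53]
|BC| ∈ [1, 79]

|CA| ∈ [27, 53]  (≈ [27.0000, 53.0000])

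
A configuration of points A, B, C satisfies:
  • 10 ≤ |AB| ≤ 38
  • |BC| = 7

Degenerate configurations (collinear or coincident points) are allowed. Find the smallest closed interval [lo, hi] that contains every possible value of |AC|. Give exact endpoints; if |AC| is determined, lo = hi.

|AB| ∈ [10, 38]
|BC| ∈ {7}
|AC| ∈ [3, 45]

|AC| ∈ [3, 45]  (≈ [3.0000, 45.0000])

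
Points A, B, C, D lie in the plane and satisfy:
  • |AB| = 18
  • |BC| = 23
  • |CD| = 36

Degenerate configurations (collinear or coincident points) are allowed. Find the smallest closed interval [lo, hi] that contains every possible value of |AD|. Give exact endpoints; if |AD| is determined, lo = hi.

|AD| ∈ [0, 77]  (≈ [0.0000, 77.0000])

|AB| ∈ {18}
|BC| ∈ {23}
|CD| ∈ {36}
|AC| ∈ [5, 41]
|BD| ∈ [13, 59]
|AD| ∈ [0, 77]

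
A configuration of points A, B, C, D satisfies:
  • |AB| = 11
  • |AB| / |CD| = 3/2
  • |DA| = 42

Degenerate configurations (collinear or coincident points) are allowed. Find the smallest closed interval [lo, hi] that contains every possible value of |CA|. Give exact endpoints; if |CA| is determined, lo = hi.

|AB| ∈ {11}
|AD| ∈ {42}
|CD| ∈ {22/3}
|BD| ∈ [31, 53]
|AC| ∈ [104/3, 148/3]
|BC| ∈ [71/3, 181/3]

|CA| ∈ [104/3, 148/3]  (≈ [34.6667, 49.3333])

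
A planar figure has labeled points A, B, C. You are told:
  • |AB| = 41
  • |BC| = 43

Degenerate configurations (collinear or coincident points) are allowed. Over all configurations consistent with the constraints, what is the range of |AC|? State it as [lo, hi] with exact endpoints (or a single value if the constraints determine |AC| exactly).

|AB| ∈ {41}
|BC| ∈ {43}
|AC| ∈ [2, 84]

|AC| ∈ [2, 84]  (≈ [2.0000, 84.0000])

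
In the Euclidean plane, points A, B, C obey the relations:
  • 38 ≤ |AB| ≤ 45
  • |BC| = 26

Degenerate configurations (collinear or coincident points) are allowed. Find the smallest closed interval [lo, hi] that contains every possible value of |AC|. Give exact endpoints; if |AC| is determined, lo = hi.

|AC| ∈ [12, 71]  (≈ [12.0000, 71.0000])

|AB| ∈ [38, 45]
|BC| ∈ {26}
|AC| ∈ [12, 71]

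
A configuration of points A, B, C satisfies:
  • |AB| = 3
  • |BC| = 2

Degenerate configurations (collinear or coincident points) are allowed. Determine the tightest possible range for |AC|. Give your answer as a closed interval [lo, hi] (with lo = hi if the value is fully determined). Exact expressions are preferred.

|AC| ∈ [1, 5]  (≈ [1.0000, 5.0000])

|AB| ∈ {3}
|BC| ∈ {2}
|AC| ∈ [1, 5]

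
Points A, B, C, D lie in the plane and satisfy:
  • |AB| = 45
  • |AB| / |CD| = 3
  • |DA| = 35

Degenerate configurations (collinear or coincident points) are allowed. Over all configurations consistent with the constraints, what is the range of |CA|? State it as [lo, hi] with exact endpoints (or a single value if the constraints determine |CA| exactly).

|AB| ∈ {45}
|AD| ∈ {35}
|CD| ∈ {15}
|BD| ∈ [10, 80]
|AC| ∈ [20, 50]
|BC| ∈ [0, 95]

|CA| ∈ [20, 50]  (≈ [20.0000, 50.0000])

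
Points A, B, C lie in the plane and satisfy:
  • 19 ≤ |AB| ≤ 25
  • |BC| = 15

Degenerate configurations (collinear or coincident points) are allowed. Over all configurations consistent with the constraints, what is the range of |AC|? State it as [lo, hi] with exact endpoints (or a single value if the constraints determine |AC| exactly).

|AC| ∈ [4, 40]  (≈ [4.0000, 40.0000])

|AB| ∈ [19, 25]
|BC| ∈ {15}
|AC| ∈ [4, 40]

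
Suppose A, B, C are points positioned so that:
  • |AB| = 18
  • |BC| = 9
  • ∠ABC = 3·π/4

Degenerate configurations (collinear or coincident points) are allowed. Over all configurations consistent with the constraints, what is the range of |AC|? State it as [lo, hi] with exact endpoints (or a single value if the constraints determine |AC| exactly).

|AC| = 9·√(2·√(2) + 5)  (≈ 25.1814)

|AB| ∈ {18}
|BC| ∈ {9}
|AC| ∈ {9·√(2·√(2) + 5)}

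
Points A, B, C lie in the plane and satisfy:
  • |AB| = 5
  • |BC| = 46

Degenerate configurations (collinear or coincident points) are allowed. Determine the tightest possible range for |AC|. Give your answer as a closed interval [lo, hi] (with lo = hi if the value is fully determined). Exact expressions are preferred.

|AB| ∈ {5}
|BC| ∈ {46}
|AC| ∈ [41, 51]

|AC| ∈ [41, 51]  (≈ [41.0000, 51.0000])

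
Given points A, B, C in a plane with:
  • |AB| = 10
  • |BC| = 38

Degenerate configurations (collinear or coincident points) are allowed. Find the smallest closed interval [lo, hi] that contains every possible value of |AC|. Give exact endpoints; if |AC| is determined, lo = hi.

|AC| ∈ [28, 48]  (≈ [28.0000, 48.0000])

|AB| ∈ {10}
|BC| ∈ {38}
|AC| ∈ [28, 48]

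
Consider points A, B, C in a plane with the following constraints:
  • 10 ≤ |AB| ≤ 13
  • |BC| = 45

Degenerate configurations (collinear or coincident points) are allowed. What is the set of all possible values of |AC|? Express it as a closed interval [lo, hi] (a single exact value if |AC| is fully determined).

|AC| ∈ [32, 58]  (≈ [32.0000, 58.0000])

|AB| ∈ [10, 13]
|BC| ∈ {45}
|AC| ∈ [32, 58]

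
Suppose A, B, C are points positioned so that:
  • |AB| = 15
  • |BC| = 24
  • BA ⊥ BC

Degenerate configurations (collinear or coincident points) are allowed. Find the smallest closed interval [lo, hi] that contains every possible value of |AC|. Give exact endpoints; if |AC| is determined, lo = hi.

|AB| ∈ {15}
|BC| ∈ {24}
|AC| ∈ {3·√(89)}

|AC| = 3·√(89)  (≈ 28.3019)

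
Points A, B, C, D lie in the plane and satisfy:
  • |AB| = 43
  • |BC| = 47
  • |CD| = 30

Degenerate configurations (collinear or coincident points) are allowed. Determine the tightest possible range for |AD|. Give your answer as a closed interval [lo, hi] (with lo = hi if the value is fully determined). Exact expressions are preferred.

|AD| ∈ [0, 120]  (≈ [0.0000, 120.0000])

|AB| ∈ {43}
|BC| ∈ {47}
|CD| ∈ {30}
|AC| ∈ [4, 90]
|BD| ∈ [17, 77]
|AD| ∈ [0, 120]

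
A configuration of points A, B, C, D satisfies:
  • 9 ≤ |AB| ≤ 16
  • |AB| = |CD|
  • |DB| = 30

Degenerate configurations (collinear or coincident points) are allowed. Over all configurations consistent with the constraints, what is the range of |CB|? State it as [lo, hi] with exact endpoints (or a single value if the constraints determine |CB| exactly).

|CB| ∈ [14, 46]  (≈ [14.0000, 46.0000])

|AB| ∈ [9, 16]
|BD| ∈ {30}
|CD| ∈ [9, 16]
|AD| ∈ [14, 46]
|BC| ∈ [14, 46]
|AC| ∈ [0, 62]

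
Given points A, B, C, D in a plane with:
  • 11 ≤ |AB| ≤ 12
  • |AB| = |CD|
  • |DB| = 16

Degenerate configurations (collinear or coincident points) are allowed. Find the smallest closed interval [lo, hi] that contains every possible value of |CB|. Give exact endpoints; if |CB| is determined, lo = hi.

|CB| ∈ [4, 28]  (≈ [4.0000, 28.0000])

|AB| ∈ [11, 12]
|BD| ∈ {16}
|CD| ∈ [11, 12]
|AD| ∈ [4, 28]
|BC| ∈ [4, 28]
|AC| ∈ [0, 40]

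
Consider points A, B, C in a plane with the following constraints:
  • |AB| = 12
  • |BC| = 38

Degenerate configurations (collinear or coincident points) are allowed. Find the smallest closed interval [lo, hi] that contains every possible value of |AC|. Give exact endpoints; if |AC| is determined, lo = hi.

|AC| ∈ [26, 50]  (≈ [26.0000, 50.0000])

|AB| ∈ {12}
|BC| ∈ {38}
|AC| ∈ [26, 50]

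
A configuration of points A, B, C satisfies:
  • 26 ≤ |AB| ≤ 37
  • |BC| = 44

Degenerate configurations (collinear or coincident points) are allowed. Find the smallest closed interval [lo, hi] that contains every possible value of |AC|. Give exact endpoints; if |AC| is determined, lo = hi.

|AB| ∈ [26, 37]
|BC| ∈ {44}
|AC| ∈ [7, 81]

|AC| ∈ [7, 81]  (≈ [7.0000, 81.0000])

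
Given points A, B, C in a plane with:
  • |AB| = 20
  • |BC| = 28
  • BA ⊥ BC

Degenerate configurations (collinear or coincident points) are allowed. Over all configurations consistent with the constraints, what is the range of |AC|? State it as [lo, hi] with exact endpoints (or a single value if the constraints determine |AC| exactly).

|AC| = 4·√(74)  (≈ 34.4093)

|AB| ∈ {20}
|BC| ∈ {28}
|AC| ∈ {4·√(74)}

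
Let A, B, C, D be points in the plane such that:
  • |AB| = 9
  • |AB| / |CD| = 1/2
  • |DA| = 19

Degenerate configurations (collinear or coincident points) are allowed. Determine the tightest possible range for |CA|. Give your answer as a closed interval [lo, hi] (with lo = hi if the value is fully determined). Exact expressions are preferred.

|AB| ∈ {9}
|AD| ∈ {19}
|CD| ∈ {18}
|BD| ∈ [10, 28]
|AC| ∈ [1, 37]
|BC| ∈ [0, 46]

|CA| ∈ [1, 37]  (≈ [1.0000, 37.0000])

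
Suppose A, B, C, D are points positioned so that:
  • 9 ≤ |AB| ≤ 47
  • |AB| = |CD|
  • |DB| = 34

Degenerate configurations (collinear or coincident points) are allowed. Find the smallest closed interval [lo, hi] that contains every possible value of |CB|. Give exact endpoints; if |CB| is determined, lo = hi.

|CB| ∈ [0, 81]  (≈ [0.0000, 81.0000])

|AB| ∈ [9, 47]
|BD| ∈ {34}
|CD| ∈ [9, 47]
|AD| ∈ [0, 81]
|BC| ∈ [0, 81]
|AC| ∈ [0, 128]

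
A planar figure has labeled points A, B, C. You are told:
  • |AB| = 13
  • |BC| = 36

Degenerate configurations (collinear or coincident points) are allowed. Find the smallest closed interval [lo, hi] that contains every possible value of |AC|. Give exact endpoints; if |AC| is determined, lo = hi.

|AB| ∈ {13}
|BC| ∈ {36}
|AC| ∈ [23, 49]

|AC| ∈ [23, 49]  (≈ [23.0000, 49.0000])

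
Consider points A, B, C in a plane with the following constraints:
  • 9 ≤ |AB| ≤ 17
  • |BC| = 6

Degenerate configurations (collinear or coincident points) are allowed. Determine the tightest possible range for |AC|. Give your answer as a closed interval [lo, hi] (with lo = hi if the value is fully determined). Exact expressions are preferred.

|AB| ∈ [9, 17]
|BC| ∈ {6}
|AC| ∈ [3, 23]

|AC| ∈ [3, 23]  (≈ [3.0000, 23.0000])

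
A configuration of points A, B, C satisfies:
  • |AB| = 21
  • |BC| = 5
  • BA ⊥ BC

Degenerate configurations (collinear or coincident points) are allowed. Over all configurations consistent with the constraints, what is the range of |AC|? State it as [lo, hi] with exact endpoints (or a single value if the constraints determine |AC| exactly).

|AB| ∈ {21}
|BC| ∈ {5}
|AC| ∈ {√(466)}

|AC| = √(466)  (≈ 21.5870)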